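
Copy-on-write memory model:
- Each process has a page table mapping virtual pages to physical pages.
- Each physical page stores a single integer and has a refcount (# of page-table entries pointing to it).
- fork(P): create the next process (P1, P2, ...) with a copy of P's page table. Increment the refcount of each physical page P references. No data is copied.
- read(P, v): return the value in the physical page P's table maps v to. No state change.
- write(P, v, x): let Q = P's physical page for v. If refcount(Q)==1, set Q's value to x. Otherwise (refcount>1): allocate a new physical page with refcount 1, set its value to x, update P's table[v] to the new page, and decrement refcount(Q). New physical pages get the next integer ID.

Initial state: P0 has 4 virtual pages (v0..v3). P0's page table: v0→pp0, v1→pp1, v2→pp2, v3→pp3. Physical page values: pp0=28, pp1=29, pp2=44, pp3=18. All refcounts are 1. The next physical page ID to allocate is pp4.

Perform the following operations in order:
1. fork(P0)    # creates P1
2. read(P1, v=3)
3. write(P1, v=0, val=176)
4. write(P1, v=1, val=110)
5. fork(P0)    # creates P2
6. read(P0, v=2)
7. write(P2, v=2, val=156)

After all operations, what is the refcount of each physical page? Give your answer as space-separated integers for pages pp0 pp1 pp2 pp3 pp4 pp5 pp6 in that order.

Op 1: fork(P0) -> P1. 4 ppages; refcounts: pp0:2 pp1:2 pp2:2 pp3:2
Op 2: read(P1, v3) -> 18. No state change.
Op 3: write(P1, v0, 176). refcount(pp0)=2>1 -> COPY to pp4. 5 ppages; refcounts: pp0:1 pp1:2 pp2:2 pp3:2 pp4:1
Op 4: write(P1, v1, 110). refcount(pp1)=2>1 -> COPY to pp5. 6 ppages; refcounts: pp0:1 pp1:1 pp2:2 pp3:2 pp4:1 pp5:1
Op 5: fork(P0) -> P2. 6 ppages; refcounts: pp0:2 pp1:2 pp2:3 pp3:3 pp4:1 pp5:1
Op 6: read(P0, v2) -> 44. No state change.
Op 7: write(P2, v2, 156). refcount(pp2)=3>1 -> COPY to pp6. 7 ppages; refcounts: pp0:2 pp1:2 pp2:2 pp3:3 pp4:1 pp5:1 pp6:1

Answer: 2 2 2 3 1 1 1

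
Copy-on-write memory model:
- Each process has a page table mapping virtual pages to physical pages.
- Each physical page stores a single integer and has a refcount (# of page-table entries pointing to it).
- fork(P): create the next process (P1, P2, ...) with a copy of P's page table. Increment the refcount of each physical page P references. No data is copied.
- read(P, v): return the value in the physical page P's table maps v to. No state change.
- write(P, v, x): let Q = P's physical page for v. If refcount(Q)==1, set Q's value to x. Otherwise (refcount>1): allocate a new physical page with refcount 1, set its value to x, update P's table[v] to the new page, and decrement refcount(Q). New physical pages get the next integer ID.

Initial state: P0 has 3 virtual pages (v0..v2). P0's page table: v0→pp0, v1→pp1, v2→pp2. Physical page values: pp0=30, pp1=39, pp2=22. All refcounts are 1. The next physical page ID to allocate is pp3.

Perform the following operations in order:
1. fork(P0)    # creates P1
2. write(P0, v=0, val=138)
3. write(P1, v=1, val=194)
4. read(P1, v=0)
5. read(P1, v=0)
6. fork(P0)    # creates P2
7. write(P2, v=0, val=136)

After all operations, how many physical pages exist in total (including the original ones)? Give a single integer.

Op 1: fork(P0) -> P1. 3 ppages; refcounts: pp0:2 pp1:2 pp2:2
Op 2: write(P0, v0, 138). refcount(pp0)=2>1 -> COPY to pp3. 4 ppages; refcounts: pp0:1 pp1:2 pp2:2 pp3:1
Op 3: write(P1, v1, 194). refcount(pp1)=2>1 -> COPY to pp4. 5 ppages; refcounts: pp0:1 pp1:1 pp2:2 pp3:1 pp4:1
Op 4: read(P1, v0) -> 30. No state change.
Op 5: read(P1, v0) -> 30. No state change.
Op 6: fork(P0) -> P2. 5 ppages; refcounts: pp0:1 pp1:2 pp2:3 pp3:2 pp4:1
Op 7: write(P2, v0, 136). refcount(pp3)=2>1 -> COPY to pp5. 6 ppages; refcounts: pp0:1 pp1:2 pp2:3 pp3:1 pp4:1 pp5:1

Answer: 6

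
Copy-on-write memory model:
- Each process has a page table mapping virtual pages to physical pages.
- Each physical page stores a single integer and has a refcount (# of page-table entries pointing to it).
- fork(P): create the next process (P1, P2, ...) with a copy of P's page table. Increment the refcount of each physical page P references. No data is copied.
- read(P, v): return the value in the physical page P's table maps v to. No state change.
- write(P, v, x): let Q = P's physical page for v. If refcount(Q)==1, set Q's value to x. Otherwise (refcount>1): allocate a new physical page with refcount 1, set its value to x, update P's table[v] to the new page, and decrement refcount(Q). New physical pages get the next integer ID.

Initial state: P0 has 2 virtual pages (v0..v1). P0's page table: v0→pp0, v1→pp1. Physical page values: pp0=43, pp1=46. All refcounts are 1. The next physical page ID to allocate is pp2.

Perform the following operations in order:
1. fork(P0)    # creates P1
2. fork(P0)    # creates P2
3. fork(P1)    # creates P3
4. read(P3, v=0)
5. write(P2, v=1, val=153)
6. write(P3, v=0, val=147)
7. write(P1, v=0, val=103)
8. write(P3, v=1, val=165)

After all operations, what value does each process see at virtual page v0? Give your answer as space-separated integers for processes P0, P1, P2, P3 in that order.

Answer: 43 103 43 147

Derivation:
Op 1: fork(P0) -> P1. 2 ppages; refcounts: pp0:2 pp1:2
Op 2: fork(P0) -> P2. 2 ppages; refcounts: pp0:3 pp1:3
Op 3: fork(P1) -> P3. 2 ppages; refcounts: pp0:4 pp1:4
Op 4: read(P3, v0) -> 43. No state change.
Op 5: write(P2, v1, 153). refcount(pp1)=4>1 -> COPY to pp2. 3 ppages; refcounts: pp0:4 pp1:3 pp2:1
Op 6: write(P3, v0, 147). refcount(pp0)=4>1 -> COPY to pp3. 4 ppages; refcounts: pp0:3 pp1:3 pp2:1 pp3:1
Op 7: write(P1, v0, 103). refcount(pp0)=3>1 -> COPY to pp4. 5 ppages; refcounts: pp0:2 pp1:3 pp2:1 pp3:1 pp4:1
Op 8: write(P3, v1, 165). refcount(pp1)=3>1 -> COPY to pp5. 6 ppages; refcounts: pp0:2 pp1:2 pp2:1 pp3:1 pp4:1 pp5:1
P0: v0 -> pp0 = 43
P1: v0 -> pp4 = 103
P2: v0 -> pp0 = 43
P3: v0 -> pp3 = 147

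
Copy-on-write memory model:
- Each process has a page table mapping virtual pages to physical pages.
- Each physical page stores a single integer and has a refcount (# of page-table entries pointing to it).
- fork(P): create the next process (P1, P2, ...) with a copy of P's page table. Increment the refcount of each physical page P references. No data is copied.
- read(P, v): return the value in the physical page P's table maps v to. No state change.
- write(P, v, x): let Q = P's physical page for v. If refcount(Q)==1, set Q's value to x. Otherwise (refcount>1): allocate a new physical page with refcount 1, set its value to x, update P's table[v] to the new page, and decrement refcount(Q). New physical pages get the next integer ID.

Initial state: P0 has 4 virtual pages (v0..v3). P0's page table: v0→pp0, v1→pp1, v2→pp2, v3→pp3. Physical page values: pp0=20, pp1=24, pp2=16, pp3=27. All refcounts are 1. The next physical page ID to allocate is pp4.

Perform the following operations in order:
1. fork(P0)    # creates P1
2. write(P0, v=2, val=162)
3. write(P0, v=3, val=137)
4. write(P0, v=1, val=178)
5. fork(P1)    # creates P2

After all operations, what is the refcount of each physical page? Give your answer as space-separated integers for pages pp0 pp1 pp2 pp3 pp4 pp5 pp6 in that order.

Op 1: fork(P0) -> P1. 4 ppages; refcounts: pp0:2 pp1:2 pp2:2 pp3:2
Op 2: write(P0, v2, 162). refcount(pp2)=2>1 -> COPY to pp4. 5 ppages; refcounts: pp0:2 pp1:2 pp2:1 pp3:2 pp4:1
Op 3: write(P0, v3, 137). refcount(pp3)=2>1 -> COPY to pp5. 6 ppages; refcounts: pp0:2 pp1:2 pp2:1 pp3:1 pp4:1 pp5:1
Op 4: write(P0, v1, 178). refcount(pp1)=2>1 -> COPY to pp6. 7 ppages; refcounts: pp0:2 pp1:1 pp2:1 pp3:1 pp4:1 pp5:1 pp6:1
Op 5: fork(P1) -> P2. 7 ppages; refcounts: pp0:3 pp1:2 pp2:2 pp3:2 pp4:1 pp5:1 pp6:1

Answer: 3 2 2 2 1 1 1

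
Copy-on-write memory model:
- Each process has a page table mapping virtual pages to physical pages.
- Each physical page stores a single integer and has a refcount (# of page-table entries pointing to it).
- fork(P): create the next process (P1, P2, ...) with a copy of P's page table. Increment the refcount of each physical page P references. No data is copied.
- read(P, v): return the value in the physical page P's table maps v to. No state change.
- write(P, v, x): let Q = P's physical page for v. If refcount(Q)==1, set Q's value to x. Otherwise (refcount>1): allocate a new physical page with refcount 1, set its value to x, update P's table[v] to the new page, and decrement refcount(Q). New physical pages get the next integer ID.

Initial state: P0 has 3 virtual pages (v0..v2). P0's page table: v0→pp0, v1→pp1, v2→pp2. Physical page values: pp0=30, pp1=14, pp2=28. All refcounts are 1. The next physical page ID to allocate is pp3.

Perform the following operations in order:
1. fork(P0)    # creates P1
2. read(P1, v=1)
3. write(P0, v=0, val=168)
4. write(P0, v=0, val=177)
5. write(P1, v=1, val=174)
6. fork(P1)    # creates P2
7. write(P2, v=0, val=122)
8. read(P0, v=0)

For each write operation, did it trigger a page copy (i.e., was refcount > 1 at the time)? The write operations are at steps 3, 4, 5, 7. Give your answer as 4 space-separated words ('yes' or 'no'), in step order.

Op 1: fork(P0) -> P1. 3 ppages; refcounts: pp0:2 pp1:2 pp2:2
Op 2: read(P1, v1) -> 14. No state change.
Op 3: write(P0, v0, 168). refcount(pp0)=2>1 -> COPY to pp3. 4 ppages; refcounts: pp0:1 pp1:2 pp2:2 pp3:1
Op 4: write(P0, v0, 177). refcount(pp3)=1 -> write in place. 4 ppages; refcounts: pp0:1 pp1:2 pp2:2 pp3:1
Op 5: write(P1, v1, 174). refcount(pp1)=2>1 -> COPY to pp4. 5 ppages; refcounts: pp0:1 pp1:1 pp2:2 pp3:1 pp4:1
Op 6: fork(P1) -> P2. 5 ppages; refcounts: pp0:2 pp1:1 pp2:3 pp3:1 pp4:2
Op 7: write(P2, v0, 122). refcount(pp0)=2>1 -> COPY to pp5. 6 ppages; refcounts: pp0:1 pp1:1 pp2:3 pp3:1 pp4:2 pp5:1
Op 8: read(P0, v0) -> 177. No state change.

yes no yes yes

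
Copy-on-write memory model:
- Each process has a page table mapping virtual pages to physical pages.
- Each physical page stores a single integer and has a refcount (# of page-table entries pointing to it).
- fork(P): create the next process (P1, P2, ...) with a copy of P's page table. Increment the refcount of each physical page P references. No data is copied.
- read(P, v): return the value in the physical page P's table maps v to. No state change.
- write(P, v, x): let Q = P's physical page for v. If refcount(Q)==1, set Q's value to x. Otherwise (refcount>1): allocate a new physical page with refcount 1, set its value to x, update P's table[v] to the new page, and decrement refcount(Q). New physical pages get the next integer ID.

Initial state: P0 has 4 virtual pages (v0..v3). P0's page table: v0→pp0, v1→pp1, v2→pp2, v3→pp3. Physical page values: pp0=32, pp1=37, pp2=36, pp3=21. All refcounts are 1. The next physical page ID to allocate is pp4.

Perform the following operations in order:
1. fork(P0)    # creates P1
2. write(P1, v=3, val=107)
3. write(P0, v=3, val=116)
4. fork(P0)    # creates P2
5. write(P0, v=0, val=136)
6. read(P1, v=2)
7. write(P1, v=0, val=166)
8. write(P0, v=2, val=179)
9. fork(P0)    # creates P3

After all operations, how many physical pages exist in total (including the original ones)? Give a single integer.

Op 1: fork(P0) -> P1. 4 ppages; refcounts: pp0:2 pp1:2 pp2:2 pp3:2
Op 2: write(P1, v3, 107). refcount(pp3)=2>1 -> COPY to pp4. 5 ppages; refcounts: pp0:2 pp1:2 pp2:2 pp3:1 pp4:1
Op 3: write(P0, v3, 116). refcount(pp3)=1 -> write in place. 5 ppages; refcounts: pp0:2 pp1:2 pp2:2 pp3:1 pp4:1
Op 4: fork(P0) -> P2. 5 ppages; refcounts: pp0:3 pp1:3 pp2:3 pp3:2 pp4:1
Op 5: write(P0, v0, 136). refcount(pp0)=3>1 -> COPY to pp5. 6 ppages; refcounts: pp0:2 pp1:3 pp2:3 pp3:2 pp4:1 pp5:1
Op 6: read(P1, v2) -> 36. No state change.
Op 7: write(P1, v0, 166). refcount(pp0)=2>1 -> COPY to pp6. 7 ppages; refcounts: pp0:1 pp1:3 pp2:3 pp3:2 pp4:1 pp5:1 pp6:1
Op 8: write(P0, v2, 179). refcount(pp2)=3>1 -> COPY to pp7. 8 ppages; refcounts: pp0:1 pp1:3 pp2:2 pp3:2 pp4:1 pp5:1 pp6:1 pp7:1
Op 9: fork(P0) -> P3. 8 ppages; refcounts: pp0:1 pp1:4 pp2:2 pp3:3 pp4:1 pp5:2 pp6:1 pp7:2

Answer: 8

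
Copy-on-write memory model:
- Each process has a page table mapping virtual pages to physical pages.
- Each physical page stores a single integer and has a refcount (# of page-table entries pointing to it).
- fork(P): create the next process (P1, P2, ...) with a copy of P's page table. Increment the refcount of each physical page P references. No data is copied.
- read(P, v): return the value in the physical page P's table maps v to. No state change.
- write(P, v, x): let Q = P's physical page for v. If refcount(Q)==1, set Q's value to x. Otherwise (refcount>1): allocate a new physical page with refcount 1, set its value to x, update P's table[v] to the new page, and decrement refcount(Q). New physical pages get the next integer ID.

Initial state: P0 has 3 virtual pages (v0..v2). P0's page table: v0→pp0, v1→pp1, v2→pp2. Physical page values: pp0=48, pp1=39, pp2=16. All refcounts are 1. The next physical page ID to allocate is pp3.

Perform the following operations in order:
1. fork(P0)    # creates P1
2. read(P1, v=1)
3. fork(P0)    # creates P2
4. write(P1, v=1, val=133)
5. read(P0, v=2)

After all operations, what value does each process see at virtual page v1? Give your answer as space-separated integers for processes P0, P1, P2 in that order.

Op 1: fork(P0) -> P1. 3 ppages; refcounts: pp0:2 pp1:2 pp2:2
Op 2: read(P1, v1) -> 39. No state change.
Op 3: fork(P0) -> P2. 3 ppages; refcounts: pp0:3 pp1:3 pp2:3
Op 4: write(P1, v1, 133). refcount(pp1)=3>1 -> COPY to pp3. 4 ppages; refcounts: pp0:3 pp1:2 pp2:3 pp3:1
Op 5: read(P0, v2) -> 16. No state change.
P0: v1 -> pp1 = 39
P1: v1 -> pp3 = 133
P2: v1 -> pp1 = 39

Answer: 39 133 39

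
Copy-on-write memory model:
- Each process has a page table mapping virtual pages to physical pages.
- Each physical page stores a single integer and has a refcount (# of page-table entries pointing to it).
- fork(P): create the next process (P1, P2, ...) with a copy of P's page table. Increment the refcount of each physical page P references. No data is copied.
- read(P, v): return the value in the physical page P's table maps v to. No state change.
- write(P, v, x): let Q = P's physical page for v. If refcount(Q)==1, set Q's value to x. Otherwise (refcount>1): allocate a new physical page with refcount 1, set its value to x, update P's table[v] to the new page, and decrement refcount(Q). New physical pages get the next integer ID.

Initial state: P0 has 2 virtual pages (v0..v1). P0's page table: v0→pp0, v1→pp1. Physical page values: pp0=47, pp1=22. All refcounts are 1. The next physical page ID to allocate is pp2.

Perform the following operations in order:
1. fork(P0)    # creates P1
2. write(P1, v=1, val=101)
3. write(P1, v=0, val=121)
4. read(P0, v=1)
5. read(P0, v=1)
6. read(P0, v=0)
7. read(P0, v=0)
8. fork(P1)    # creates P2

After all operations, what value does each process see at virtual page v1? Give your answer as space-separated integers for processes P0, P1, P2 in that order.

Op 1: fork(P0) -> P1. 2 ppages; refcounts: pp0:2 pp1:2
Op 2: write(P1, v1, 101). refcount(pp1)=2>1 -> COPY to pp2. 3 ppages; refcounts: pp0:2 pp1:1 pp2:1
Op 3: write(P1, v0, 121). refcount(pp0)=2>1 -> COPY to pp3. 4 ppages; refcounts: pp0:1 pp1:1 pp2:1 pp3:1
Op 4: read(P0, v1) -> 22. No state change.
Op 5: read(P0, v1) -> 22. No state change.
Op 6: read(P0, v0) -> 47. No state change.
Op 7: read(P0, v0) -> 47. No state change.
Op 8: fork(P1) -> P2. 4 ppages; refcounts: pp0:1 pp1:1 pp2:2 pp3:2
P0: v1 -> pp1 = 22
P1: v1 -> pp2 = 101
P2: v1 -> pp2 = 101

Answer: 22 101 101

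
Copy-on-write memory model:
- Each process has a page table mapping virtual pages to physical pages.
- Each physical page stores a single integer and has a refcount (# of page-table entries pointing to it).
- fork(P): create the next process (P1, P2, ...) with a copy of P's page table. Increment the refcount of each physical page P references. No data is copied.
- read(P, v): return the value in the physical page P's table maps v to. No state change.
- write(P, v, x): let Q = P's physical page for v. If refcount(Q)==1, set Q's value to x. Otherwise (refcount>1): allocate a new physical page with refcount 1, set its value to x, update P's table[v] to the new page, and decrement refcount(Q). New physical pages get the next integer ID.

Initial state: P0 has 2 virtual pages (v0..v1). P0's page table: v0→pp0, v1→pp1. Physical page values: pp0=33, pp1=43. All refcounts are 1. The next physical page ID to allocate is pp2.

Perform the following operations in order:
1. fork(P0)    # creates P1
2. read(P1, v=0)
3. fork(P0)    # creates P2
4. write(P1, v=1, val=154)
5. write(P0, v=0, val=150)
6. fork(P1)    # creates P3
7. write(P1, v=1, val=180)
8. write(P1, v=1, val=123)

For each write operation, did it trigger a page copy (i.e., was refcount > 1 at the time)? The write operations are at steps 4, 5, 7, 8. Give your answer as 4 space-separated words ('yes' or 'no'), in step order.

Op 1: fork(P0) -> P1. 2 ppages; refcounts: pp0:2 pp1:2
Op 2: read(P1, v0) -> 33. No state change.
Op 3: fork(P0) -> P2. 2 ppages; refcounts: pp0:3 pp1:3
Op 4: write(P1, v1, 154). refcount(pp1)=3>1 -> COPY to pp2. 3 ppages; refcounts: pp0:3 pp1:2 pp2:1
Op 5: write(P0, v0, 150). refcount(pp0)=3>1 -> COPY to pp3. 4 ppages; refcounts: pp0:2 pp1:2 pp2:1 pp3:1
Op 6: fork(P1) -> P3. 4 ppages; refcounts: pp0:3 pp1:2 pp2:2 pp3:1
Op 7: write(P1, v1, 180). refcount(pp2)=2>1 -> COPY to pp4. 5 ppages; refcounts: pp0:3 pp1:2 pp2:1 pp3:1 pp4:1
Op 8: write(P1, v1, 123). refcount(pp4)=1 -> write in place. 5 ppages; refcounts: pp0:3 pp1:2 pp2:1 pp3:1 pp4:1

yes yes yes no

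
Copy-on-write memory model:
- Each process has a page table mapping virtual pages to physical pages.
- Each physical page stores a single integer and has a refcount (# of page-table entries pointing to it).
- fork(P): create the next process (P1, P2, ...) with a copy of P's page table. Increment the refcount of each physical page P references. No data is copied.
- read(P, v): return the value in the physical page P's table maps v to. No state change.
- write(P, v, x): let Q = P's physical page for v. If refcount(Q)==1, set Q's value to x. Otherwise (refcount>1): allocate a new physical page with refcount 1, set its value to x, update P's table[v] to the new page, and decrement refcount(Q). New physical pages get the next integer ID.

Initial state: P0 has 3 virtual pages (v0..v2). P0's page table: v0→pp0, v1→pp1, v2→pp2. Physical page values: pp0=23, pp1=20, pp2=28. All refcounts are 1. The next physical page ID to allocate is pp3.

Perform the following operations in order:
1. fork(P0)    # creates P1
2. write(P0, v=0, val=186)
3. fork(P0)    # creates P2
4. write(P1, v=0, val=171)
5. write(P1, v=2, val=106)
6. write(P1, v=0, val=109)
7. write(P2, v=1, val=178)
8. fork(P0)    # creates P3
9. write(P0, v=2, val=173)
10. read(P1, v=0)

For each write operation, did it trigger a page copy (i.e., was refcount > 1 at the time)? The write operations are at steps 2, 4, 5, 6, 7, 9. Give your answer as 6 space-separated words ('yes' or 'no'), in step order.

Op 1: fork(P0) -> P1. 3 ppages; refcounts: pp0:2 pp1:2 pp2:2
Op 2: write(P0, v0, 186). refcount(pp0)=2>1 -> COPY to pp3. 4 ppages; refcounts: pp0:1 pp1:2 pp2:2 pp3:1
Op 3: fork(P0) -> P2. 4 ppages; refcounts: pp0:1 pp1:3 pp2:3 pp3:2
Op 4: write(P1, v0, 171). refcount(pp0)=1 -> write in place. 4 ppages; refcounts: pp0:1 pp1:3 pp2:3 pp3:2
Op 5: write(P1, v2, 106). refcount(pp2)=3>1 -> COPY to pp4. 5 ppages; refcounts: pp0:1 pp1:3 pp2:2 pp3:2 pp4:1
Op 6: write(P1, v0, 109). refcount(pp0)=1 -> write in place. 5 ppages; refcounts: pp0:1 pp1:3 pp2:2 pp3:2 pp4:1
Op 7: write(P2, v1, 178). refcount(pp1)=3>1 -> COPY to pp5. 6 ppages; refcounts: pp0:1 pp1:2 pp2:2 pp3:2 pp4:1 pp5:1
Op 8: fork(P0) -> P3. 6 ppages; refcounts: pp0:1 pp1:3 pp2:3 pp3:3 pp4:1 pp5:1
Op 9: write(P0, v2, 173). refcount(pp2)=3>1 -> COPY to pp6. 7 ppages; refcounts: pp0:1 pp1:3 pp2:2 pp3:3 pp4:1 pp5:1 pp6:1
Op 10: read(P1, v0) -> 109. No state change.

yes no yes no yes yes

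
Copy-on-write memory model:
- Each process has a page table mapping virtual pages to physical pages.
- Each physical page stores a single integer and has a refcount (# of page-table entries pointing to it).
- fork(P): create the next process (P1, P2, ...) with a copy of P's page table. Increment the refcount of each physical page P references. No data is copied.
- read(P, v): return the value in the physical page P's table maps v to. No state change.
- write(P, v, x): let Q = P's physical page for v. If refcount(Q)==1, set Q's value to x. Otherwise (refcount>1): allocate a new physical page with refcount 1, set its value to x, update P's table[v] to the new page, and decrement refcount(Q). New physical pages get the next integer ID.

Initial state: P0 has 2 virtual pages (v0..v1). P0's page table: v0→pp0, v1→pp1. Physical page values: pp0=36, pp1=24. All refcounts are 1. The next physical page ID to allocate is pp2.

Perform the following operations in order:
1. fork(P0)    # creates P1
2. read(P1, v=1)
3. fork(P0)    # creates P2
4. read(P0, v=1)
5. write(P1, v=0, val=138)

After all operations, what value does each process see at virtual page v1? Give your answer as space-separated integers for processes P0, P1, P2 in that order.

Answer: 24 24 24

Derivation:
Op 1: fork(P0) -> P1. 2 ppages; refcounts: pp0:2 pp1:2
Op 2: read(P1, v1) -> 24. No state change.
Op 3: fork(P0) -> P2. 2 ppages; refcounts: pp0:3 pp1:3
Op 4: read(P0, v1) -> 24. No state change.
Op 5: write(P1, v0, 138). refcount(pp0)=3>1 -> COPY to pp2. 3 ppages; refcounts: pp0:2 pp1:3 pp2:1
P0: v1 -> pp1 = 24
P1: v1 -> pp1 = 24
P2: v1 -> pp1 = 24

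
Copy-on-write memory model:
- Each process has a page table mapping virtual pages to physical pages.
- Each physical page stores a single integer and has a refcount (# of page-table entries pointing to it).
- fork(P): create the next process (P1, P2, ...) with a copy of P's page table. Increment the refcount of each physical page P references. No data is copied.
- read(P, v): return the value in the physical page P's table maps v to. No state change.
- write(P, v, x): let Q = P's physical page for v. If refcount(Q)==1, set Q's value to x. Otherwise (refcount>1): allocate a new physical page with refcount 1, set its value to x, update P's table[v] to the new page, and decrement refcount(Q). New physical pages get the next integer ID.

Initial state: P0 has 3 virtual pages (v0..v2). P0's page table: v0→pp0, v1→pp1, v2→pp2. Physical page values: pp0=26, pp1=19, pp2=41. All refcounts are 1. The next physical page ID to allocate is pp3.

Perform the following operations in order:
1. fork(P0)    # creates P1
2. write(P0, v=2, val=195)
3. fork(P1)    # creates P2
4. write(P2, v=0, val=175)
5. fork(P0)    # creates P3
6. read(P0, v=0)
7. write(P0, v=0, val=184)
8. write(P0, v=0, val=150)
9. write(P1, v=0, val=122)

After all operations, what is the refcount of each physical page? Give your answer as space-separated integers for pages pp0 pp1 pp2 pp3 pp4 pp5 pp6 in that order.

Op 1: fork(P0) -> P1. 3 ppages; refcounts: pp0:2 pp1:2 pp2:2
Op 2: write(P0, v2, 195). refcount(pp2)=2>1 -> COPY to pp3. 4 ppages; refcounts: pp0:2 pp1:2 pp2:1 pp3:1
Op 3: fork(P1) -> P2. 4 ppages; refcounts: pp0:3 pp1:3 pp2:2 pp3:1
Op 4: write(P2, v0, 175). refcount(pp0)=3>1 -> COPY to pp4. 5 ppages; refcounts: pp0:2 pp1:3 pp2:2 pp3:1 pp4:1
Op 5: fork(P0) -> P3. 5 ppages; refcounts: pp0:3 pp1:4 pp2:2 pp3:2 pp4:1
Op 6: read(P0, v0) -> 26. No state change.
Op 7: write(P0, v0, 184). refcount(pp0)=3>1 -> COPY to pp5. 6 ppages; refcounts: pp0:2 pp1:4 pp2:2 pp3:2 pp4:1 pp5:1
Op 8: write(P0, v0, 150). refcount(pp5)=1 -> write in place. 6 ppages; refcounts: pp0:2 pp1:4 pp2:2 pp3:2 pp4:1 pp5:1
Op 9: write(P1, v0, 122). refcount(pp0)=2>1 -> COPY to pp6. 7 ppages; refcounts: pp0:1 pp1:4 pp2:2 pp3:2 pp4:1 pp5:1 pp6:1

Answer: 1 4 2 2 1 1 1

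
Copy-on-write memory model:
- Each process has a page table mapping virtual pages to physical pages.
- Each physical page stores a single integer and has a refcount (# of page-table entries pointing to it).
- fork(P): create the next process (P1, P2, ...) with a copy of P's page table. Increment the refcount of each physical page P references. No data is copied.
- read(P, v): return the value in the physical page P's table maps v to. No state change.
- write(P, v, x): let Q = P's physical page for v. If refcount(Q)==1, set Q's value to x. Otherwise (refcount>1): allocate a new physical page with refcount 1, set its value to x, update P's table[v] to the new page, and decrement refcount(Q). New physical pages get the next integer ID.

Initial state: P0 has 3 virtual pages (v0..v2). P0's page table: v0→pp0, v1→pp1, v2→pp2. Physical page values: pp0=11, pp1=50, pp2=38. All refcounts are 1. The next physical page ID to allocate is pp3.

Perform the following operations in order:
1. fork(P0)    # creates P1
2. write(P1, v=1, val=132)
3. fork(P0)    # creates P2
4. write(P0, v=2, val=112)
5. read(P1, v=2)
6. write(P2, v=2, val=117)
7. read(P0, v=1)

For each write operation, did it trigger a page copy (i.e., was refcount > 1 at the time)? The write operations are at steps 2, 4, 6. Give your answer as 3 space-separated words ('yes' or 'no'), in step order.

Op 1: fork(P0) -> P1. 3 ppages; refcounts: pp0:2 pp1:2 pp2:2
Op 2: write(P1, v1, 132). refcount(pp1)=2>1 -> COPY to pp3. 4 ppages; refcounts: pp0:2 pp1:1 pp2:2 pp3:1
Op 3: fork(P0) -> P2. 4 ppages; refcounts: pp0:3 pp1:2 pp2:3 pp3:1
Op 4: write(P0, v2, 112). refcount(pp2)=3>1 -> COPY to pp4. 5 ppages; refcounts: pp0:3 pp1:2 pp2:2 pp3:1 pp4:1
Op 5: read(P1, v2) -> 38. No state change.
Op 6: write(P2, v2, 117). refcount(pp2)=2>1 -> COPY to pp5. 6 ppages; refcounts: pp0:3 pp1:2 pp2:1 pp3:1 pp4:1 pp5:1
Op 7: read(P0, v1) -> 50. No state change.

yes yes yes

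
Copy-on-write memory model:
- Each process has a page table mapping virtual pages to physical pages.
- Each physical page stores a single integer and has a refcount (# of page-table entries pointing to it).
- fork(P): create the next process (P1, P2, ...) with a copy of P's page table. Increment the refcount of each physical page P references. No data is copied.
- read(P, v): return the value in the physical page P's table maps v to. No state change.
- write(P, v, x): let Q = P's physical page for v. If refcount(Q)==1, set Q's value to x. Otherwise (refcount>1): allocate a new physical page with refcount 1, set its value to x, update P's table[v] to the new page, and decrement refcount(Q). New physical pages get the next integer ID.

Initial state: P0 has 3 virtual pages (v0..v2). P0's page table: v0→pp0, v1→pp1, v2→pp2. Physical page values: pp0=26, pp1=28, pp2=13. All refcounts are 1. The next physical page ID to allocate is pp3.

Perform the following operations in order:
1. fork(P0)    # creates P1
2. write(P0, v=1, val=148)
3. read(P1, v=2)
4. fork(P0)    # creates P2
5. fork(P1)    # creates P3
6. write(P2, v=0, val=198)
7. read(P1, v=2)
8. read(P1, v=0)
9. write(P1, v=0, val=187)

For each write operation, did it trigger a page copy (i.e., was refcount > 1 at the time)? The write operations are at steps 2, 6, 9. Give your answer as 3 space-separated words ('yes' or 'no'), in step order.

Op 1: fork(P0) -> P1. 3 ppages; refcounts: pp0:2 pp1:2 pp2:2
Op 2: write(P0, v1, 148). refcount(pp1)=2>1 -> COPY to pp3. 4 ppages; refcounts: pp0:2 pp1:1 pp2:2 pp3:1
Op 3: read(P1, v2) -> 13. No state change.
Op 4: fork(P0) -> P2. 4 ppages; refcounts: pp0:3 pp1:1 pp2:3 pp3:2
Op 5: fork(P1) -> P3. 4 ppages; refcounts: pp0:4 pp1:2 pp2:4 pp3:2
Op 6: write(P2, v0, 198). refcount(pp0)=4>1 -> COPY to pp4. 5 ppages; refcounts: pp0:3 pp1:2 pp2:4 pp3:2 pp4:1
Op 7: read(P1, v2) -> 13. No state change.
Op 8: read(P1, v0) -> 26. No state change.
Op 9: write(P1, v0, 187). refcount(pp0)=3>1 -> COPY to pp5. 6 ppages; refcounts: pp0:2 pp1:2 pp2:4 pp3:2 pp4:1 pp5:1

yes yes yes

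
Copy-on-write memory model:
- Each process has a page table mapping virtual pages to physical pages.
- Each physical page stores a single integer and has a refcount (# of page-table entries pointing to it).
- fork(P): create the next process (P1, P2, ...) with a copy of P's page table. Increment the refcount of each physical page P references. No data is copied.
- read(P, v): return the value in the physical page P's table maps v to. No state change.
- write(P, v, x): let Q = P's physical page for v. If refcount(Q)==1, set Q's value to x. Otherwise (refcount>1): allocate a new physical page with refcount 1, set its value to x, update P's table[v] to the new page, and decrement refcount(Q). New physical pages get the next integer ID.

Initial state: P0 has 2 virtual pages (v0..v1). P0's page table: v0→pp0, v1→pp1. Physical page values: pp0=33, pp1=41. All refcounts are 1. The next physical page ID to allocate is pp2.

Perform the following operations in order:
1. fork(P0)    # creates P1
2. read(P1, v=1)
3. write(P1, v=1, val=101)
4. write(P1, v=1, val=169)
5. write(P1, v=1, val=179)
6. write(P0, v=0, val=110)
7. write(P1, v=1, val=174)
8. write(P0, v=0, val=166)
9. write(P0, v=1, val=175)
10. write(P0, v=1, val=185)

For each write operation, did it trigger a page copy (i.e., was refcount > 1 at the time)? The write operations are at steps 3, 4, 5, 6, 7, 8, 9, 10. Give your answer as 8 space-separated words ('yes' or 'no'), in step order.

Op 1: fork(P0) -> P1. 2 ppages; refcounts: pp0:2 pp1:2
Op 2: read(P1, v1) -> 41. No state change.
Op 3: write(P1, v1, 101). refcount(pp1)=2>1 -> COPY to pp2. 3 ppages; refcounts: pp0:2 pp1:1 pp2:1
Op 4: write(P1, v1, 169). refcount(pp2)=1 -> write in place. 3 ppages; refcounts: pp0:2 pp1:1 pp2:1
Op 5: write(P1, v1, 179). refcount(pp2)=1 -> write in place. 3 ppages; refcounts: pp0:2 pp1:1 pp2:1
Op 6: write(P0, v0, 110). refcount(pp0)=2>1 -> COPY to pp3. 4 ppages; refcounts: pp0:1 pp1:1 pp2:1 pp3:1
Op 7: write(P1, v1, 174). refcount(pp2)=1 -> write in place. 4 ppages; refcounts: pp0:1 pp1:1 pp2:1 pp3:1
Op 8: write(P0, v0, 166). refcount(pp3)=1 -> write in place. 4 ppages; refcounts: pp0:1 pp1:1 pp2:1 pp3:1
Op 9: write(P0, v1, 175). refcount(pp1)=1 -> write in place. 4 ppages; refcounts: pp0:1 pp1:1 pp2:1 pp3:1
Op 10: write(P0, v1, 185). refcount(pp1)=1 -> write in place. 4 ppages; refcounts: pp0:1 pp1:1 pp2:1 pp3:1

yes no no yes no no no no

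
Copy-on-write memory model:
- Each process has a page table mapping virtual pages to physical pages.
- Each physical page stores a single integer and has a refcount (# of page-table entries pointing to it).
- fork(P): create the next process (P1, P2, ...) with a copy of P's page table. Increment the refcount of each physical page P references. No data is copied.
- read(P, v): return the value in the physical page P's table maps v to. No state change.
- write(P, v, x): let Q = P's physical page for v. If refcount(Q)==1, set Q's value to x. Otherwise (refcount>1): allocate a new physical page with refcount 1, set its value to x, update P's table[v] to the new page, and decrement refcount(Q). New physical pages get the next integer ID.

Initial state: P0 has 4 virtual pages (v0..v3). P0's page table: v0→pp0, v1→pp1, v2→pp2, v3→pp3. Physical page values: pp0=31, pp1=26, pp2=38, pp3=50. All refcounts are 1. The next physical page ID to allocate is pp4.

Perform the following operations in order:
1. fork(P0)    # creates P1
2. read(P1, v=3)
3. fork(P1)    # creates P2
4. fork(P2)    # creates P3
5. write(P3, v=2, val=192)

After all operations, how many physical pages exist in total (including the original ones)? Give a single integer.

Op 1: fork(P0) -> P1. 4 ppages; refcounts: pp0:2 pp1:2 pp2:2 pp3:2
Op 2: read(P1, v3) -> 50. No state change.
Op 3: fork(P1) -> P2. 4 ppages; refcounts: pp0:3 pp1:3 pp2:3 pp3:3
Op 4: fork(P2) -> P3. 4 ppages; refcounts: pp0:4 pp1:4 pp2:4 pp3:4
Op 5: write(P3, v2, 192). refcount(pp2)=4>1 -> COPY to pp4. 5 ppages; refcounts: pp0:4 pp1:4 pp2:3 pp3:4 pp4:1

Answer: 5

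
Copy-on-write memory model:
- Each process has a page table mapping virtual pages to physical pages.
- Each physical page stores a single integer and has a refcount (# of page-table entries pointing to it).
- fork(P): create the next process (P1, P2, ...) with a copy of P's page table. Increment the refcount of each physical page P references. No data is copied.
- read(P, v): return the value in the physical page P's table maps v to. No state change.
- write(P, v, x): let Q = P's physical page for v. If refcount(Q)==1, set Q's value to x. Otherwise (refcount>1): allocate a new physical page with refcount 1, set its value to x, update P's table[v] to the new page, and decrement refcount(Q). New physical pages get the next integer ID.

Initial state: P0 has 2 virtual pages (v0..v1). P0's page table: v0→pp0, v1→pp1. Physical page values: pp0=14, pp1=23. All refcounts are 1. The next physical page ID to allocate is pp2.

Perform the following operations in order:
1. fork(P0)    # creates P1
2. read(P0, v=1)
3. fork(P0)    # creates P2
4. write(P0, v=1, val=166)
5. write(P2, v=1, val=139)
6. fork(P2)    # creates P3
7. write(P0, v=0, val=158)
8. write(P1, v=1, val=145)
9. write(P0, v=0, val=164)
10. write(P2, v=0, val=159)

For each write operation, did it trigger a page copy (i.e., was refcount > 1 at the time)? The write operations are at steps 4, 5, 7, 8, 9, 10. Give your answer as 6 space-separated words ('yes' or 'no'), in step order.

Op 1: fork(P0) -> P1. 2 ppages; refcounts: pp0:2 pp1:2
Op 2: read(P0, v1) -> 23. No state change.
Op 3: fork(P0) -> P2. 2 ppages; refcounts: pp0:3 pp1:3
Op 4: write(P0, v1, 166). refcount(pp1)=3>1 -> COPY to pp2. 3 ppages; refcounts: pp0:3 pp1:2 pp2:1
Op 5: write(P2, v1, 139). refcount(pp1)=2>1 -> COPY to pp3. 4 ppages; refcounts: pp0:3 pp1:1 pp2:1 pp3:1
Op 6: fork(P2) -> P3. 4 ppages; refcounts: pp0:4 pp1:1 pp2:1 pp3:2
Op 7: write(P0, v0, 158). refcount(pp0)=4>1 -> COPY to pp4. 5 ppages; refcounts: pp0:3 pp1:1 pp2:1 pp3:2 pp4:1
Op 8: write(P1, v1, 145). refcount(pp1)=1 -> write in place. 5 ppages; refcounts: pp0:3 pp1:1 pp2:1 pp3:2 pp4:1
Op 9: write(P0, v0, 164). refcount(pp4)=1 -> write in place. 5 ppages; refcounts: pp0:3 pp1:1 pp2:1 pp3:2 pp4:1
Op 10: write(P2, v0, 159). refcount(pp0)=3>1 -> COPY to pp5. 6 ppages; refcounts: pp0:2 pp1:1 pp2:1 pp3:2 pp4:1 pp5:1

yes yes yes no no yes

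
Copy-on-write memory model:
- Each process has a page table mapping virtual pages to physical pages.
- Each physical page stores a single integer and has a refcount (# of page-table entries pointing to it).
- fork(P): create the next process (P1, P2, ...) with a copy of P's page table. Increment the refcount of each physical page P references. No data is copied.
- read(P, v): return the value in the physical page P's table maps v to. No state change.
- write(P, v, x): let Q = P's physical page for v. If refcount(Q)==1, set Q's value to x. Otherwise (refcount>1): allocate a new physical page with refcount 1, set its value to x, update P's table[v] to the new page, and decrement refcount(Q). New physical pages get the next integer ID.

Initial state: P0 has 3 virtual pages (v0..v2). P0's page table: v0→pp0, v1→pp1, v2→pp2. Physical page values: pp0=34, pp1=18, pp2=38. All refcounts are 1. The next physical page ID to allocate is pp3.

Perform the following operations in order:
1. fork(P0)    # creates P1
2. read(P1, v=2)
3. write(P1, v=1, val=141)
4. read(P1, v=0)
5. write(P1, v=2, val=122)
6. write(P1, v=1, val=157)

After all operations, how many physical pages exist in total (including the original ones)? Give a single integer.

Answer: 5

Derivation:
Op 1: fork(P0) -> P1. 3 ppages; refcounts: pp0:2 pp1:2 pp2:2
Op 2: read(P1, v2) -> 38. No state change.
Op 3: write(P1, v1, 141). refcount(pp1)=2>1 -> COPY to pp3. 4 ppages; refcounts: pp0:2 pp1:1 pp2:2 pp3:1
Op 4: read(P1, v0) -> 34. No state change.
Op 5: write(P1, v2, 122). refcount(pp2)=2>1 -> COPY to pp4. 5 ppages; refcounts: pp0:2 pp1:1 pp2:1 pp3:1 pp4:1
Op 6: write(P1, v1, 157). refcount(pp3)=1 -> write in place. 5 ppages; refcounts: pp0:2 pp1:1 pp2:1 pp3:1 pp4:1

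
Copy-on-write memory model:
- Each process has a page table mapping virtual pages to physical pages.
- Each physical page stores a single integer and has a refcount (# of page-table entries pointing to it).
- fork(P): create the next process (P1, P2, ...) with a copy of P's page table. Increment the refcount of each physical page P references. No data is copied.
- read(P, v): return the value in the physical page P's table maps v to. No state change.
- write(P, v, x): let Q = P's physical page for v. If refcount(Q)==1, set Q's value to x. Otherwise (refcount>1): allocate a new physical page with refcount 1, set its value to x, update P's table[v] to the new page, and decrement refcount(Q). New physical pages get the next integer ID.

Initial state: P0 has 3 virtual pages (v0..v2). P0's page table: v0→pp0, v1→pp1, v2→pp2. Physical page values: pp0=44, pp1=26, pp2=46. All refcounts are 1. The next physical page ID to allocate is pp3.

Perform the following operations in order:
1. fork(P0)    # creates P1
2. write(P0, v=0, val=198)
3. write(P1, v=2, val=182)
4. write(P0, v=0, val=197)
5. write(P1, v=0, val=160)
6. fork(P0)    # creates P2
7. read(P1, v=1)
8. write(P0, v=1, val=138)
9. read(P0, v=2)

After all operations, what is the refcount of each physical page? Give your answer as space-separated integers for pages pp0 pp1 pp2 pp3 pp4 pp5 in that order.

Op 1: fork(P0) -> P1. 3 ppages; refcounts: pp0:2 pp1:2 pp2:2
Op 2: write(P0, v0, 198). refcount(pp0)=2>1 -> COPY to pp3. 4 ppages; refcounts: pp0:1 pp1:2 pp2:2 pp3:1
Op 3: write(P1, v2, 182). refcount(pp2)=2>1 -> COPY to pp4. 5 ppages; refcounts: pp0:1 pp1:2 pp2:1 pp3:1 pp4:1
Op 4: write(P0, v0, 197). refcount(pp3)=1 -> write in place. 5 ppages; refcounts: pp0:1 pp1:2 pp2:1 pp3:1 pp4:1
Op 5: write(P1, v0, 160). refcount(pp0)=1 -> write in place. 5 ppages; refcounts: pp0:1 pp1:2 pp2:1 pp3:1 pp4:1
Op 6: fork(P0) -> P2. 5 ppages; refcounts: pp0:1 pp1:3 pp2:2 pp3:2 pp4:1
Op 7: read(P1, v1) -> 26. No state change.
Op 8: write(P0, v1, 138). refcount(pp1)=3>1 -> COPY to pp5. 6 ppages; refcounts: pp0:1 pp1:2 pp2:2 pp3:2 pp4:1 pp5:1
Op 9: read(P0, v2) -> 46. No state change.

Answer: 1 2 2 2 1 1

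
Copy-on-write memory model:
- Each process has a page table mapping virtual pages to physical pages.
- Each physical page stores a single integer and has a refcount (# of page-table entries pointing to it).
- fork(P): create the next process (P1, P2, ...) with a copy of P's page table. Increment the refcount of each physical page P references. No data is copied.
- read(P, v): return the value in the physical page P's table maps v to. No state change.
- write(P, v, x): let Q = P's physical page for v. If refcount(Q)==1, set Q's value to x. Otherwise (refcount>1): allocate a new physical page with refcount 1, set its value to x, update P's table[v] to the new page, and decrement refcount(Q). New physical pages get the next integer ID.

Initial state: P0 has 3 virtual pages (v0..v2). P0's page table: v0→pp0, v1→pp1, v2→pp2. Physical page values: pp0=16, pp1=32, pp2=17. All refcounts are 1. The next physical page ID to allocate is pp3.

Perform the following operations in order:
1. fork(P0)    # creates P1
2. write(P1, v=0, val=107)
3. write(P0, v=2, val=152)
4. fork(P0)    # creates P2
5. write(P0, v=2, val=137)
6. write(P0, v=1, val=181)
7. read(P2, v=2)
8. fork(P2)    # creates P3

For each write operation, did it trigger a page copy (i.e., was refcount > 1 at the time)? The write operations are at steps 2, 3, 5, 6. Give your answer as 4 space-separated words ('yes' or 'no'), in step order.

Op 1: fork(P0) -> P1. 3 ppages; refcounts: pp0:2 pp1:2 pp2:2
Op 2: write(P1, v0, 107). refcount(pp0)=2>1 -> COPY to pp3. 4 ppages; refcounts: pp0:1 pp1:2 pp2:2 pp3:1
Op 3: write(P0, v2, 152). refcount(pp2)=2>1 -> COPY to pp4. 5 ppages; refcounts: pp0:1 pp1:2 pp2:1 pp3:1 pp4:1
Op 4: fork(P0) -> P2. 5 ppages; refcounts: pp0:2 pp1:3 pp2:1 pp3:1 pp4:2
Op 5: write(P0, v2, 137). refcount(pp4)=2>1 -> COPY to pp5. 6 ppages; refcounts: pp0:2 pp1:3 pp2:1 pp3:1 pp4:1 pp5:1
Op 6: write(P0, v1, 181). refcount(pp1)=3>1 -> COPY to pp6. 7 ppages; refcounts: pp0:2 pp1:2 pp2:1 pp3:1 pp4:1 pp5:1 pp6:1
Op 7: read(P2, v2) -> 152. No state change.
Op 8: fork(P2) -> P3. 7 ppages; refcounts: pp0:3 pp1:3 pp2:1 pp3:1 pp4:2 pp5:1 pp6:1

yes yes yes yes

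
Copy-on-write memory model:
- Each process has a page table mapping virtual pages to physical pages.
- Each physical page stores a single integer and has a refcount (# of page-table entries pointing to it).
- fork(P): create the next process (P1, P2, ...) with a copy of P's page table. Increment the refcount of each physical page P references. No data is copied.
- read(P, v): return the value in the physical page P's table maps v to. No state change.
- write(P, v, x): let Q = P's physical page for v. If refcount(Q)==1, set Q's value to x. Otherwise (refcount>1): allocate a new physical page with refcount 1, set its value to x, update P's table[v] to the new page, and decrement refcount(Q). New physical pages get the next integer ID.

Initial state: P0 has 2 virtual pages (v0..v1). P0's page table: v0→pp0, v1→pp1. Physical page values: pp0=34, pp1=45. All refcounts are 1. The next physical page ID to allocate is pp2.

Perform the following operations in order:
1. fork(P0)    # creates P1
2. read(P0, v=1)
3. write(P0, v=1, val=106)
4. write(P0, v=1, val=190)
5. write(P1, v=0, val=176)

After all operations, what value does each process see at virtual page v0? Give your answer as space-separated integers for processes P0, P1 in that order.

Answer: 34 176

Derivation:
Op 1: fork(P0) -> P1. 2 ppages; refcounts: pp0:2 pp1:2
Op 2: read(P0, v1) -> 45. No state change.
Op 3: write(P0, v1, 106). refcount(pp1)=2>1 -> COPY to pp2. 3 ppages; refcounts: pp0:2 pp1:1 pp2:1
Op 4: write(P0, v1, 190). refcount(pp2)=1 -> write in place. 3 ppages; refcounts: pp0:2 pp1:1 pp2:1
Op 5: write(P1, v0, 176). refcount(pp0)=2>1 -> COPY to pp3. 4 ppages; refcounts: pp0:1 pp1:1 pp2:1 pp3:1
P0: v0 -> pp0 = 34
P1: v0 -> pp3 = 176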